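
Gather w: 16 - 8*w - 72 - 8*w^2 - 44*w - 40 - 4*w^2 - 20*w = -12*w^2 - 72*w - 96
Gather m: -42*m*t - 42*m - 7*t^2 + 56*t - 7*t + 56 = m*(-42*t - 42) - 7*t^2 + 49*t + 56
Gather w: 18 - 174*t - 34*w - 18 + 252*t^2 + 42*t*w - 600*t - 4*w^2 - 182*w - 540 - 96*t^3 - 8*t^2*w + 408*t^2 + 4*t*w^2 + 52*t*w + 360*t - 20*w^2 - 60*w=-96*t^3 + 660*t^2 - 414*t + w^2*(4*t - 24) + w*(-8*t^2 + 94*t - 276) - 540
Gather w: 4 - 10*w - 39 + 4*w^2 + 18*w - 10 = 4*w^2 + 8*w - 45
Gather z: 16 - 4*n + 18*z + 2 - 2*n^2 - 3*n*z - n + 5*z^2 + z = -2*n^2 - 5*n + 5*z^2 + z*(19 - 3*n) + 18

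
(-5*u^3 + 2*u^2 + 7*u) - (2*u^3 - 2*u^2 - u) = -7*u^3 + 4*u^2 + 8*u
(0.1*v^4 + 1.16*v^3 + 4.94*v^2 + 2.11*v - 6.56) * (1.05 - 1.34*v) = -0.134*v^5 - 1.4494*v^4 - 5.4016*v^3 + 2.3596*v^2 + 11.0059*v - 6.888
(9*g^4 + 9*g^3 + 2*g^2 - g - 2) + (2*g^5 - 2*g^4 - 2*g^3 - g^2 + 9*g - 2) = 2*g^5 + 7*g^4 + 7*g^3 + g^2 + 8*g - 4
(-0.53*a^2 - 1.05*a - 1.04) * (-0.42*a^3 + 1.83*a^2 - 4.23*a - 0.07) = 0.2226*a^5 - 0.5289*a^4 + 0.7572*a^3 + 2.5754*a^2 + 4.4727*a + 0.0728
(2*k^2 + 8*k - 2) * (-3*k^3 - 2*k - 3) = -6*k^5 - 24*k^4 + 2*k^3 - 22*k^2 - 20*k + 6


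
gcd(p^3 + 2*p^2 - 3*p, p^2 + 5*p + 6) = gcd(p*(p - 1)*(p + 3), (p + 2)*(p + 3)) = p + 3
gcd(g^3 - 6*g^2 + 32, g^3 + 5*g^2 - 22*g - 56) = g^2 - 2*g - 8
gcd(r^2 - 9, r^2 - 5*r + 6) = r - 3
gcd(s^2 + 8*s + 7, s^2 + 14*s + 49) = s + 7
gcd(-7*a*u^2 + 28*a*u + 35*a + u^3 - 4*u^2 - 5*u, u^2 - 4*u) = 1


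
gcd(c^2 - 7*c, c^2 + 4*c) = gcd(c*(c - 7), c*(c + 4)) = c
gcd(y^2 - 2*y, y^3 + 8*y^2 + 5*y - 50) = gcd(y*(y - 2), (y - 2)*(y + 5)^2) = y - 2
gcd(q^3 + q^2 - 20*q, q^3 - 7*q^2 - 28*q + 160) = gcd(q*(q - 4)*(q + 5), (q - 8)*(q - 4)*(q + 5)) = q^2 + q - 20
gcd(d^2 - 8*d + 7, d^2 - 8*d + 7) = d^2 - 8*d + 7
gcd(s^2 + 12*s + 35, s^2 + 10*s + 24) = 1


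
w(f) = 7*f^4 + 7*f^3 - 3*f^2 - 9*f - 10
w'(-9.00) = -18666.00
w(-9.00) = 40652.00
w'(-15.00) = -89694.00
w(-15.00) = 330200.00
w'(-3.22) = -706.76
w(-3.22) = 506.70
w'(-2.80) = -442.22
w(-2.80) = 268.28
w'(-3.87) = -1294.16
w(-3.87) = 1144.33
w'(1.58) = 144.39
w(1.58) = 39.53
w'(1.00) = 34.00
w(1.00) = -8.00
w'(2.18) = 367.81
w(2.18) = 186.74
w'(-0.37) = -5.32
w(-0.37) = -7.30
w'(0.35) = -7.33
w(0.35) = -13.11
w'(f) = 28*f^3 + 21*f^2 - 6*f - 9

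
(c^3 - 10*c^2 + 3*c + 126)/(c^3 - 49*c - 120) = (c^2 - 13*c + 42)/(c^2 - 3*c - 40)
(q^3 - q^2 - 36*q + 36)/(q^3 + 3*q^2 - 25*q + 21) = (q^2 - 36)/(q^2 + 4*q - 21)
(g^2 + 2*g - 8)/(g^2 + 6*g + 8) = (g - 2)/(g + 2)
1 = 1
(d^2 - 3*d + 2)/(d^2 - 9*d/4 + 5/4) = 4*(d - 2)/(4*d - 5)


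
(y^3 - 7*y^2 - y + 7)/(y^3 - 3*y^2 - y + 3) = (y - 7)/(y - 3)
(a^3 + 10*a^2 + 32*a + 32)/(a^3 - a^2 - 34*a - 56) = (a + 4)/(a - 7)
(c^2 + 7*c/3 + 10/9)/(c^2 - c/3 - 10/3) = (c + 2/3)/(c - 2)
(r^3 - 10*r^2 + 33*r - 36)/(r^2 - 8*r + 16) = (r^2 - 6*r + 9)/(r - 4)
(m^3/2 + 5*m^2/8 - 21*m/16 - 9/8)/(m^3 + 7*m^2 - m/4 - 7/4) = (8*m^3 + 10*m^2 - 21*m - 18)/(4*(4*m^3 + 28*m^2 - m - 7))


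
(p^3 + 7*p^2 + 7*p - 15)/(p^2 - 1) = (p^2 + 8*p + 15)/(p + 1)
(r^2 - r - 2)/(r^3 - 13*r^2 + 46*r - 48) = (r + 1)/(r^2 - 11*r + 24)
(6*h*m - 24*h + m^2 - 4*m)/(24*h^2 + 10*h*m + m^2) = (m - 4)/(4*h + m)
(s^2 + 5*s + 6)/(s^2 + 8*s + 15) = (s + 2)/(s + 5)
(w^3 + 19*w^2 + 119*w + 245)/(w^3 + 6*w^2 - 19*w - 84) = (w^2 + 12*w + 35)/(w^2 - w - 12)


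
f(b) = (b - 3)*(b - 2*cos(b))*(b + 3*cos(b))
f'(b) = (1 - 3*sin(b))*(b - 3)*(b - 2*cos(b)) + (b - 3)*(b + 3*cos(b))*(2*sin(b) + 1) + (b - 2*cos(b))*(b + 3*cos(b)) = (3 - b)*(b - 2*cos(b))*(3*sin(b) - 1) + (b - 3)*(b + 3*cos(b))*(2*sin(b) + 1) + (b - 2*cos(b))*(b + 3*cos(b))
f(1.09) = -0.78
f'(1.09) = -12.19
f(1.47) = -3.44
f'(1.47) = -2.00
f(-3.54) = -69.96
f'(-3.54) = 82.11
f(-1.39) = -6.53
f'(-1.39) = 28.22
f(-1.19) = -0.61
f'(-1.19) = 30.54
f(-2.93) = -33.89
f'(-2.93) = 35.30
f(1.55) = -3.53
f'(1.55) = -0.21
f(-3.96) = -108.48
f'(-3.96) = 97.01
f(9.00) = 406.91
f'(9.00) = 121.06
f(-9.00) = -1010.63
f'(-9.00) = 301.59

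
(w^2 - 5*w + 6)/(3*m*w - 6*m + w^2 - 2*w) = (w - 3)/(3*m + w)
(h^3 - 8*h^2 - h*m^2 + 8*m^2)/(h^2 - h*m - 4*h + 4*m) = (h^2 + h*m - 8*h - 8*m)/(h - 4)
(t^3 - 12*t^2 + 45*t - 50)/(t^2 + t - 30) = (t^2 - 7*t + 10)/(t + 6)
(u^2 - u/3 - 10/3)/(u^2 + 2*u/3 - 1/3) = (3*u^2 - u - 10)/(3*u^2 + 2*u - 1)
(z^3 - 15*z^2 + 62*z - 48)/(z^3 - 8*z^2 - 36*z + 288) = (z - 1)/(z + 6)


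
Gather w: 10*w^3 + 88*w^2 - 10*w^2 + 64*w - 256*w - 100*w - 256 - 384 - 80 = 10*w^3 + 78*w^2 - 292*w - 720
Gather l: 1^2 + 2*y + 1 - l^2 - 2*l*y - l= -l^2 + l*(-2*y - 1) + 2*y + 2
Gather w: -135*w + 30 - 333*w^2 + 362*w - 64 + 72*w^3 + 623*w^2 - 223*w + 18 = 72*w^3 + 290*w^2 + 4*w - 16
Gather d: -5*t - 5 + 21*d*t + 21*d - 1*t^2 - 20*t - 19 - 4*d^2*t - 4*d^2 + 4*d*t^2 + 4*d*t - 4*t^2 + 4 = d^2*(-4*t - 4) + d*(4*t^2 + 25*t + 21) - 5*t^2 - 25*t - 20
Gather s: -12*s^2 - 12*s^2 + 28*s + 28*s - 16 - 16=-24*s^2 + 56*s - 32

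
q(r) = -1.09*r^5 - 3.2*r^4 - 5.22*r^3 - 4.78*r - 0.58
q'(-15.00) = -236234.53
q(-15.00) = 683407.37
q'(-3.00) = -241.57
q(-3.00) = 160.37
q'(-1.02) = -13.39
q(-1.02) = 7.57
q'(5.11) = -5837.67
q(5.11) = -6701.21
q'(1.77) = -178.31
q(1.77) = -88.33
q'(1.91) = -223.63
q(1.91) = -116.38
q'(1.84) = -200.01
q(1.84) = -101.56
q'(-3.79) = -657.37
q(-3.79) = 493.82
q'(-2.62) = -138.88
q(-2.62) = 89.61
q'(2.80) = -743.53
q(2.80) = -512.84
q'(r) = -5.45*r^4 - 12.8*r^3 - 15.66*r^2 - 4.78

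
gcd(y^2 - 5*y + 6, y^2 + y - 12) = y - 3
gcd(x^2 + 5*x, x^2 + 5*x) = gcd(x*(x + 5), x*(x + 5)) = x^2 + 5*x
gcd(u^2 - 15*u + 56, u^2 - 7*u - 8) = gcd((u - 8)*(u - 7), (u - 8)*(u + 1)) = u - 8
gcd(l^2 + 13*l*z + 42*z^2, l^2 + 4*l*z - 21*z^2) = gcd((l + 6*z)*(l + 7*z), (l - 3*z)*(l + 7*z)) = l + 7*z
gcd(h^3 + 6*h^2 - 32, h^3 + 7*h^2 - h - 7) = 1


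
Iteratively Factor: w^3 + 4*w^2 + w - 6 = (w + 2)*(w^2 + 2*w - 3) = (w + 2)*(w + 3)*(w - 1)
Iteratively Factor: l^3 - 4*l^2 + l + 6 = (l - 2)*(l^2 - 2*l - 3) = (l - 2)*(l + 1)*(l - 3)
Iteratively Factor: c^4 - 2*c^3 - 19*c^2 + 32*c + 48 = (c + 1)*(c^3 - 3*c^2 - 16*c + 48) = (c - 3)*(c + 1)*(c^2 - 16) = (c - 4)*(c - 3)*(c + 1)*(c + 4)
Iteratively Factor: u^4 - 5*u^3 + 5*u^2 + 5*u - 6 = (u - 3)*(u^3 - 2*u^2 - u + 2) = (u - 3)*(u - 2)*(u^2 - 1) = (u - 3)*(u - 2)*(u + 1)*(u - 1)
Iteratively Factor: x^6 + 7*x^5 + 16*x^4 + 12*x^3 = (x)*(x^5 + 7*x^4 + 16*x^3 + 12*x^2) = x*(x + 2)*(x^4 + 5*x^3 + 6*x^2) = x*(x + 2)^2*(x^3 + 3*x^2) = x^2*(x + 2)^2*(x^2 + 3*x) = x^2*(x + 2)^2*(x + 3)*(x)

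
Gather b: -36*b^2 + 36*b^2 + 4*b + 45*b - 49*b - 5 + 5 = 0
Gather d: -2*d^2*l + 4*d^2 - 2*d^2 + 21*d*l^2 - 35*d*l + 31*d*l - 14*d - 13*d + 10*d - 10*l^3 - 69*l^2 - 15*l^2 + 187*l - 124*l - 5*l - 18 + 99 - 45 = d^2*(2 - 2*l) + d*(21*l^2 - 4*l - 17) - 10*l^3 - 84*l^2 + 58*l + 36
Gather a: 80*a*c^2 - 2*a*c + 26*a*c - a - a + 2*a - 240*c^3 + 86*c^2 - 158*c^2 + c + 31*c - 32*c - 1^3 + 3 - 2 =a*(80*c^2 + 24*c) - 240*c^3 - 72*c^2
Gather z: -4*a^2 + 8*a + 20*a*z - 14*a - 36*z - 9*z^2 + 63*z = -4*a^2 - 6*a - 9*z^2 + z*(20*a + 27)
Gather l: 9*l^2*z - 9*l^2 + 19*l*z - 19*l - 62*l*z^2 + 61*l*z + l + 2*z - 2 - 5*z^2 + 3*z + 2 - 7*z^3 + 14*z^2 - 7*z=l^2*(9*z - 9) + l*(-62*z^2 + 80*z - 18) - 7*z^3 + 9*z^2 - 2*z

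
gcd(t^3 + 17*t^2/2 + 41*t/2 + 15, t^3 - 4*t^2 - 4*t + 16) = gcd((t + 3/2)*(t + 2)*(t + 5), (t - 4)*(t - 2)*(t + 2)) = t + 2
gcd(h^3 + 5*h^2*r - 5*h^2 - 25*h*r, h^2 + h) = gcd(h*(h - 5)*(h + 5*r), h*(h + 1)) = h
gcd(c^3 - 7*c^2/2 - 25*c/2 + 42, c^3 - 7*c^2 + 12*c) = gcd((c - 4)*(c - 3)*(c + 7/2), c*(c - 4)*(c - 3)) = c^2 - 7*c + 12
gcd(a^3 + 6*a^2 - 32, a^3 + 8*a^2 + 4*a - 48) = a^2 + 2*a - 8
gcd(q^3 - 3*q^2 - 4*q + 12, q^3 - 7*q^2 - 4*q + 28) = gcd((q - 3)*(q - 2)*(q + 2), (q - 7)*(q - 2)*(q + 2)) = q^2 - 4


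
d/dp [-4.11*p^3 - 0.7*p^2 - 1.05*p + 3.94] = -12.33*p^2 - 1.4*p - 1.05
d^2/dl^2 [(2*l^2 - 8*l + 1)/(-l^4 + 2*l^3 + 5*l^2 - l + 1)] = 2*(-6*l^8 + 60*l^7 - 156*l^6 + 18*l^5 + 201*l^4 + 232*l^3 - 141*l^2 - 99*l + 10)/(l^12 - 6*l^11 - 3*l^10 + 55*l^9 - 156*l^7 - 44*l^6 + 3*l^5 - 75*l^4 + 25*l^3 - 18*l^2 + 3*l - 1)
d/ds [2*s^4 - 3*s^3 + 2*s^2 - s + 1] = 8*s^3 - 9*s^2 + 4*s - 1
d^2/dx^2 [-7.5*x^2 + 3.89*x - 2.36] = -15.0000000000000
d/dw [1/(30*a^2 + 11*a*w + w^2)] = (-11*a - 2*w)/(30*a^2 + 11*a*w + w^2)^2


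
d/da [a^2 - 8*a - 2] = 2*a - 8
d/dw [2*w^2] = 4*w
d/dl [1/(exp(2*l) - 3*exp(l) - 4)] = (3 - 2*exp(l))*exp(l)/(-exp(2*l) + 3*exp(l) + 4)^2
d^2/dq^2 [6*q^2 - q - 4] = 12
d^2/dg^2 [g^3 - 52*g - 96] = 6*g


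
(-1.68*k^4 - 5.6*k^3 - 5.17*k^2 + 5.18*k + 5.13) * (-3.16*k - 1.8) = 5.3088*k^5 + 20.72*k^4 + 26.4172*k^3 - 7.0628*k^2 - 25.5348*k - 9.234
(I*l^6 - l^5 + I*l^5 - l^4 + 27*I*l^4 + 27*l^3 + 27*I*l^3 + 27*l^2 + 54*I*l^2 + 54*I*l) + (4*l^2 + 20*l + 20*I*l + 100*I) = I*l^6 - l^5 + I*l^5 - l^4 + 27*I*l^4 + 27*l^3 + 27*I*l^3 + 31*l^2 + 54*I*l^2 + 20*l + 74*I*l + 100*I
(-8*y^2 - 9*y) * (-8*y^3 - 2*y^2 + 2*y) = 64*y^5 + 88*y^4 + 2*y^3 - 18*y^2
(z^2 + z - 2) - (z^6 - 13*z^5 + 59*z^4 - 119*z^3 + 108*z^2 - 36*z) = -z^6 + 13*z^5 - 59*z^4 + 119*z^3 - 107*z^2 + 37*z - 2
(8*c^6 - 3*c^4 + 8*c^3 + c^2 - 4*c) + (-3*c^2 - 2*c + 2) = 8*c^6 - 3*c^4 + 8*c^3 - 2*c^2 - 6*c + 2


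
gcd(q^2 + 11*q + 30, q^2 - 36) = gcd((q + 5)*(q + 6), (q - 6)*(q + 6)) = q + 6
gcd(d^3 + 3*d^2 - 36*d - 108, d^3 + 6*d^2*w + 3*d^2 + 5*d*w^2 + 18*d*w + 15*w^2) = d + 3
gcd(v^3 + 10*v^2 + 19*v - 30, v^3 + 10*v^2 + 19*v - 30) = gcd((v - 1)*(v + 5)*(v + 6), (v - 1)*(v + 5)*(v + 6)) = v^3 + 10*v^2 + 19*v - 30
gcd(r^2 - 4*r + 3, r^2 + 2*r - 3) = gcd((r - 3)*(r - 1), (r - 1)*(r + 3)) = r - 1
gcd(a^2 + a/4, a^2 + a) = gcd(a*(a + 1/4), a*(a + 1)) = a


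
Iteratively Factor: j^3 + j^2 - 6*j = (j - 2)*(j^2 + 3*j) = j*(j - 2)*(j + 3)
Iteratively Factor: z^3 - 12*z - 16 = (z + 2)*(z^2 - 2*z - 8) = (z + 2)^2*(z - 4)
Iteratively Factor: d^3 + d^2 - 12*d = (d - 3)*(d^2 + 4*d) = (d - 3)*(d + 4)*(d)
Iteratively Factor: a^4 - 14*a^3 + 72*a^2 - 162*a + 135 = (a - 3)*(a^3 - 11*a^2 + 39*a - 45) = (a - 3)^2*(a^2 - 8*a + 15) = (a - 5)*(a - 3)^2*(a - 3)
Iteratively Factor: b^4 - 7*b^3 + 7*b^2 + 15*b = (b - 3)*(b^3 - 4*b^2 - 5*b) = (b - 5)*(b - 3)*(b^2 + b) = b*(b - 5)*(b - 3)*(b + 1)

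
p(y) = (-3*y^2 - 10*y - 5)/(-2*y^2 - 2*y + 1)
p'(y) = (-6*y - 10)/(-2*y^2 - 2*y + 1) + (4*y + 2)*(-3*y^2 - 10*y - 5)/(-2*y^2 - 2*y + 1)^2 = 2*(-7*y^2 - 13*y - 10)/(4*y^4 + 8*y^3 - 4*y + 1)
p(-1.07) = 2.66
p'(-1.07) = -11.36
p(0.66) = 10.84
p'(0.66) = -30.49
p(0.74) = 8.91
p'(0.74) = -18.90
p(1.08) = 5.53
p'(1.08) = -5.28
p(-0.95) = 1.64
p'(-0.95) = -6.62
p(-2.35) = -0.36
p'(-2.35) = -1.27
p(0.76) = 8.56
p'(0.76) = -17.05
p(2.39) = 3.03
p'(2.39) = -0.70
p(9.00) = 1.89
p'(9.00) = -0.04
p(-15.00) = 1.26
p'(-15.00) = -0.02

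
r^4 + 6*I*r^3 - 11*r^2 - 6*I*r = r*(r + I)*(r + 2*I)*(r + 3*I)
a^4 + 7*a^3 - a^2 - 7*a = a*(a - 1)*(a + 1)*(a + 7)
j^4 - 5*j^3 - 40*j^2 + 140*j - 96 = (j - 8)*(j - 2)*(j - 1)*(j + 6)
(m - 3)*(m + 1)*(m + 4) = m^3 + 2*m^2 - 11*m - 12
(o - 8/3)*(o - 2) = o^2 - 14*o/3 + 16/3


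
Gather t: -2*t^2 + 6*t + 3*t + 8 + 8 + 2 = -2*t^2 + 9*t + 18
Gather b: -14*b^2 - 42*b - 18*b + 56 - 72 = -14*b^2 - 60*b - 16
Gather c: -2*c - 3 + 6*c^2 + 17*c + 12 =6*c^2 + 15*c + 9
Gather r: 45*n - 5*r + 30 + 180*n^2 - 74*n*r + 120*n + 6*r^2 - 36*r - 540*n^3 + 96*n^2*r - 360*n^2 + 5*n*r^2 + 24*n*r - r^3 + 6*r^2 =-540*n^3 - 180*n^2 + 165*n - r^3 + r^2*(5*n + 12) + r*(96*n^2 - 50*n - 41) + 30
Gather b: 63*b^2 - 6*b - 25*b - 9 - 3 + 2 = 63*b^2 - 31*b - 10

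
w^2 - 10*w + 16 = (w - 8)*(w - 2)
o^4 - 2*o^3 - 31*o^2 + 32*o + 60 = (o - 6)*(o - 2)*(o + 1)*(o + 5)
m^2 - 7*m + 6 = (m - 6)*(m - 1)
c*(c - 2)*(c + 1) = c^3 - c^2 - 2*c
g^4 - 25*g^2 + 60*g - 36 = (g - 3)*(g - 2)*(g - 1)*(g + 6)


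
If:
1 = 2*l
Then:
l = 1/2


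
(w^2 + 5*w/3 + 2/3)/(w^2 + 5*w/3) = (3*w^2 + 5*w + 2)/(w*(3*w + 5))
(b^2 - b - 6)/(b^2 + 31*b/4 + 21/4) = 4*(b^2 - b - 6)/(4*b^2 + 31*b + 21)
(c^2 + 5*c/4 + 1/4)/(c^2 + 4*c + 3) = (c + 1/4)/(c + 3)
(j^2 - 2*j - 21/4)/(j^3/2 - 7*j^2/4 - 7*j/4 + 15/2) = (4*j^2 - 8*j - 21)/(2*j^3 - 7*j^2 - 7*j + 30)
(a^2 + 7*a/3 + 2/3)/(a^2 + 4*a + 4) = (a + 1/3)/(a + 2)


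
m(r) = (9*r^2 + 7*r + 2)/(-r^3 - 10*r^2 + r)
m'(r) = (18*r + 7)/(-r^3 - 10*r^2 + r) + (3*r^2 + 20*r - 1)*(9*r^2 + 7*r + 2)/(-r^3 - 10*r^2 + r)^2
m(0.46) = -4.06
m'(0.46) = 11.76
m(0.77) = -2.27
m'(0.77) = 2.81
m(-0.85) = -0.34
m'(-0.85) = 0.39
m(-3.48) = -1.05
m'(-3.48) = 0.24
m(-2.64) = -0.86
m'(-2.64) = 0.23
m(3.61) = -0.83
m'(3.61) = 0.11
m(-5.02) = -1.48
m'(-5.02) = 0.35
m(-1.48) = -0.56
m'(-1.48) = 0.30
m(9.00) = -0.52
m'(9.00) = 0.03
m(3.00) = -0.91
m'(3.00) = 0.15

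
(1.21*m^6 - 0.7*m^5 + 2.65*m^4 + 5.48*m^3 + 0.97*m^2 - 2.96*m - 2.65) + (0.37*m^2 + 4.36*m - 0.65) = 1.21*m^6 - 0.7*m^5 + 2.65*m^4 + 5.48*m^3 + 1.34*m^2 + 1.4*m - 3.3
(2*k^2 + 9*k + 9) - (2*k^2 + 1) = 9*k + 8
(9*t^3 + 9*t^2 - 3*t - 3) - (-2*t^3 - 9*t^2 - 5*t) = 11*t^3 + 18*t^2 + 2*t - 3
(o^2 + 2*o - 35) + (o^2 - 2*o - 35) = 2*o^2 - 70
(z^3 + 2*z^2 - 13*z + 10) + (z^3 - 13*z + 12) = 2*z^3 + 2*z^2 - 26*z + 22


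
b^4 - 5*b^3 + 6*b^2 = b^2*(b - 3)*(b - 2)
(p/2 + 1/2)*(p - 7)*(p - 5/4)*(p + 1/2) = p^4/2 - 27*p^3/8 - 25*p^2/16 + 9*p/2 + 35/16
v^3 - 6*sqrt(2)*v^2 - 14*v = v*(v - 7*sqrt(2))*(v + sqrt(2))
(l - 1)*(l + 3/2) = l^2 + l/2 - 3/2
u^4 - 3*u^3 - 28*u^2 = u^2*(u - 7)*(u + 4)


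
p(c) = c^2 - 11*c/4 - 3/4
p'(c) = 2*c - 11/4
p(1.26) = -2.63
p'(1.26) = -0.23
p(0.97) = -2.48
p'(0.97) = -0.81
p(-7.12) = 69.52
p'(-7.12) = -16.99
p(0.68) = -2.16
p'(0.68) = -1.39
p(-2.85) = 15.21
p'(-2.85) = -8.45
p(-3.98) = 26.04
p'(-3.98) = -10.71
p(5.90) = 17.84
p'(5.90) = 9.05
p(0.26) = -1.40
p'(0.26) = -2.23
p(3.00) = 0.00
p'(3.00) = 3.25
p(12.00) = 110.25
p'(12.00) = 21.25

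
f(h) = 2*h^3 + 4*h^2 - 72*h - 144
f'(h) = 6*h^2 + 8*h - 72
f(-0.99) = -70.74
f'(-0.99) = -74.04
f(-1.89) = -7.13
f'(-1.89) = -65.69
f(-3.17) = 60.73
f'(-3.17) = -37.07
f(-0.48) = -108.74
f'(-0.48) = -74.46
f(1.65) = -242.93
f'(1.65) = -42.46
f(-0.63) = -97.55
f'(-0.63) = -74.66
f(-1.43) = -38.71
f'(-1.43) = -71.17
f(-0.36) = -117.65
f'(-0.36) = -74.10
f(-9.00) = -630.00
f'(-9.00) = 342.00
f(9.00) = 990.00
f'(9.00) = 486.00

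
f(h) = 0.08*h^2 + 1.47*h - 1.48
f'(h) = 0.16*h + 1.47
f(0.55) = -0.65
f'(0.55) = 1.56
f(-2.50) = -4.66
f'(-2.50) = 1.07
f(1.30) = 0.57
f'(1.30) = 1.68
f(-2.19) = -4.32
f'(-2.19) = 1.12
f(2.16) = 2.07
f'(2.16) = 1.82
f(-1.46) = -3.46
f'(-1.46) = 1.24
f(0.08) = -1.36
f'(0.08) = 1.48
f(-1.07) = -2.96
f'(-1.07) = 1.30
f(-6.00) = -7.42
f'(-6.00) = 0.51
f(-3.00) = -5.17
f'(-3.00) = 0.99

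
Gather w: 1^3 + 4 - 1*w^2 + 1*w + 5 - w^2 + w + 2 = -2*w^2 + 2*w + 12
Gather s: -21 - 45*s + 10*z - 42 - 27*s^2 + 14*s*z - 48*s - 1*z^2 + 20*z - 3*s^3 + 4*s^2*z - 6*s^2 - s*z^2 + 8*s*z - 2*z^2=-3*s^3 + s^2*(4*z - 33) + s*(-z^2 + 22*z - 93) - 3*z^2 + 30*z - 63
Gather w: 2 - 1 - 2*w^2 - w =-2*w^2 - w + 1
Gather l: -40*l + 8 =8 - 40*l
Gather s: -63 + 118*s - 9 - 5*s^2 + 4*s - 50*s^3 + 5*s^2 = -50*s^3 + 122*s - 72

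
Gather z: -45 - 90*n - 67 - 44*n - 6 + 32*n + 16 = -102*n - 102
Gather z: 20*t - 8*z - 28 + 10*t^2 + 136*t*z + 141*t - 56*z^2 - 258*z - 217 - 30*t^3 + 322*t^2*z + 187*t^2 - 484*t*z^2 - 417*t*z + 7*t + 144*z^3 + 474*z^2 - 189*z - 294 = -30*t^3 + 197*t^2 + 168*t + 144*z^3 + z^2*(418 - 484*t) + z*(322*t^2 - 281*t - 455) - 539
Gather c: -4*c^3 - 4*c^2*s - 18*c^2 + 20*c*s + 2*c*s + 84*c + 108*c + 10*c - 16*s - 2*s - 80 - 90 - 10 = -4*c^3 + c^2*(-4*s - 18) + c*(22*s + 202) - 18*s - 180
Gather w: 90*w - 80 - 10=90*w - 90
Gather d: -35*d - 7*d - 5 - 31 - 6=-42*d - 42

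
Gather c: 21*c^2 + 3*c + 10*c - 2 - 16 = 21*c^2 + 13*c - 18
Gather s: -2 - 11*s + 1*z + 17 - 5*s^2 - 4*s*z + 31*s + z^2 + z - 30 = -5*s^2 + s*(20 - 4*z) + z^2 + 2*z - 15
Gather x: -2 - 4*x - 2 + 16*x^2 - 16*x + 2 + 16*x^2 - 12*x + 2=32*x^2 - 32*x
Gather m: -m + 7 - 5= 2 - m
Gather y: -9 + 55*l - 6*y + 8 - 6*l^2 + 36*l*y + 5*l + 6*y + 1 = -6*l^2 + 36*l*y + 60*l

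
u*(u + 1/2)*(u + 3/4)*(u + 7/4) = u^4 + 3*u^3 + 41*u^2/16 + 21*u/32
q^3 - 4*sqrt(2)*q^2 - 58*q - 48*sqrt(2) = (q - 8*sqrt(2))*(q + sqrt(2))*(q + 3*sqrt(2))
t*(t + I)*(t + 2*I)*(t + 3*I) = t^4 + 6*I*t^3 - 11*t^2 - 6*I*t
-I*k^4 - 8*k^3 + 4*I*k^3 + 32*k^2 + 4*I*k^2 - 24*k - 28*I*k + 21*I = (k - 3)*(k - 7*I)*(k - I)*(-I*k + I)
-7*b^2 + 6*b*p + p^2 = (-b + p)*(7*b + p)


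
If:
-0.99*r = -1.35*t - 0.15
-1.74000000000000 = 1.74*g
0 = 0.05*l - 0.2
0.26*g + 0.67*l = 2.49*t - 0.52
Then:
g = -1.00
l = 4.00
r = 1.76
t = 1.18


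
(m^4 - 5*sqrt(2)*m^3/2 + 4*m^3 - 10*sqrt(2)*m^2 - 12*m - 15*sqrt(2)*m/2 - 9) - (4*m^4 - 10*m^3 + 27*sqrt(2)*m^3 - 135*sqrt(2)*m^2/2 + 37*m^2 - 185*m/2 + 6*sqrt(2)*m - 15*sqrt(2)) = -3*m^4 - 59*sqrt(2)*m^3/2 + 14*m^3 - 37*m^2 + 115*sqrt(2)*m^2/2 - 27*sqrt(2)*m/2 + 161*m/2 - 9 + 15*sqrt(2)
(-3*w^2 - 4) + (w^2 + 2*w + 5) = -2*w^2 + 2*w + 1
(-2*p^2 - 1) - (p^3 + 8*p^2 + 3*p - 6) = -p^3 - 10*p^2 - 3*p + 5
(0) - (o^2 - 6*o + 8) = -o^2 + 6*o - 8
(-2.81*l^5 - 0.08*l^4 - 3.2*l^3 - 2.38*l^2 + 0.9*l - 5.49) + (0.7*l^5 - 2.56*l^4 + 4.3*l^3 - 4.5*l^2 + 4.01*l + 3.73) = -2.11*l^5 - 2.64*l^4 + 1.1*l^3 - 6.88*l^2 + 4.91*l - 1.76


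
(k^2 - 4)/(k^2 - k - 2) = (k + 2)/(k + 1)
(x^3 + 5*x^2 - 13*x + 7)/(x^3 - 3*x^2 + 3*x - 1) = (x + 7)/(x - 1)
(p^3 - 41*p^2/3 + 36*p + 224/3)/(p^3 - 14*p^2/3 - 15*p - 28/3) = (p - 8)/(p + 1)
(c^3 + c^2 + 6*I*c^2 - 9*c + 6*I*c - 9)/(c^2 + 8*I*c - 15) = (c^2 + c*(1 + 3*I) + 3*I)/(c + 5*I)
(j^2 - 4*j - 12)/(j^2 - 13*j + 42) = (j + 2)/(j - 7)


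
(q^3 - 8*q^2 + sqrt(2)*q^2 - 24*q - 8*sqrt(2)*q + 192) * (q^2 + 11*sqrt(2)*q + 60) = q^5 - 8*q^4 + 12*sqrt(2)*q^4 - 96*sqrt(2)*q^3 + 58*q^3 - 464*q^2 - 204*sqrt(2)*q^2 - 1440*q + 1632*sqrt(2)*q + 11520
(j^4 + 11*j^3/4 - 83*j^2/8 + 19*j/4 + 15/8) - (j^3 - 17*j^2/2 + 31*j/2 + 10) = j^4 + 7*j^3/4 - 15*j^2/8 - 43*j/4 - 65/8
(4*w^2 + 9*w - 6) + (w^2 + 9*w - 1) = 5*w^2 + 18*w - 7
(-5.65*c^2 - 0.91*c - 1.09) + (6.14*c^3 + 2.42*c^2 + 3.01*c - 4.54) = 6.14*c^3 - 3.23*c^2 + 2.1*c - 5.63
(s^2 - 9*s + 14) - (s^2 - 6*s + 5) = 9 - 3*s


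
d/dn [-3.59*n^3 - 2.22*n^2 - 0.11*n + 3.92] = -10.77*n^2 - 4.44*n - 0.11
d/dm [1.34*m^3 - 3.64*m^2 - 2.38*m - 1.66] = 4.02*m^2 - 7.28*m - 2.38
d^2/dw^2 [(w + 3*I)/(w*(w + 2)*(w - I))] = (6*w^5 + w^4*(12 + 30*I) + w^3*(54 + 92*I) + w^2*(108 + 54*I) + w*(72 - 36*I) - 24*I)/(w^9 + w^8*(6 - 3*I) + w^7*(9 - 18*I) + w^6*(-10 - 35*I) + w^5*(-36 - 18*I) + w^4*(-24 + 12*I) + 8*I*w^3)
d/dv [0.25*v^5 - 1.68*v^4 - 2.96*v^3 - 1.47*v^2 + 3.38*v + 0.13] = 1.25*v^4 - 6.72*v^3 - 8.88*v^2 - 2.94*v + 3.38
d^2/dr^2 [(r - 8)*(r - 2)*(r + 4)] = 6*r - 12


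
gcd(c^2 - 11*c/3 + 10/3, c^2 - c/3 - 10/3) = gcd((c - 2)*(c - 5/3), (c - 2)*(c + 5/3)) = c - 2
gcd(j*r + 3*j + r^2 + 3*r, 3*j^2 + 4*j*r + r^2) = j + r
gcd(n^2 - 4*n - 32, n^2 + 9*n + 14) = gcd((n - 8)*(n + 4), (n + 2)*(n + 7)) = 1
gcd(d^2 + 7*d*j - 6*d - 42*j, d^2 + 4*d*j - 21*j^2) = d + 7*j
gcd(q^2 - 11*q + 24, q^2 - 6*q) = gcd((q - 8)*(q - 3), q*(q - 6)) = 1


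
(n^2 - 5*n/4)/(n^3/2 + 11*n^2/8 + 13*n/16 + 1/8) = 4*n*(4*n - 5)/(8*n^3 + 22*n^2 + 13*n + 2)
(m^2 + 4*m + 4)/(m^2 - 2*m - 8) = (m + 2)/(m - 4)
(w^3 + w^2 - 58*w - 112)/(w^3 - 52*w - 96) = (w + 7)/(w + 6)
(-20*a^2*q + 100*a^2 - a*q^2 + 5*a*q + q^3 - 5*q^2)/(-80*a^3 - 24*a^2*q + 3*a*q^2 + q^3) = (q - 5)/(4*a + q)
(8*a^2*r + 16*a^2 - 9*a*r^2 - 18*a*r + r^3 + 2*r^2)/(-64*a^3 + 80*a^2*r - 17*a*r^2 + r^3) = (r + 2)/(-8*a + r)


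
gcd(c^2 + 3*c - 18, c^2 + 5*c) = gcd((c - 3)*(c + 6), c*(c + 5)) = 1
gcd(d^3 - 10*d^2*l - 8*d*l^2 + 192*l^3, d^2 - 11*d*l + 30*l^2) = d - 6*l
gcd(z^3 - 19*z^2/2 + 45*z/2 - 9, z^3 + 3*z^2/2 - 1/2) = z - 1/2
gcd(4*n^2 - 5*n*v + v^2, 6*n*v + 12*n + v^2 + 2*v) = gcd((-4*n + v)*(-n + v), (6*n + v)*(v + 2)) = 1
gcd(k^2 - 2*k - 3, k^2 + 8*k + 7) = k + 1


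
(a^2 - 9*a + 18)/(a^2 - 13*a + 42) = (a - 3)/(a - 7)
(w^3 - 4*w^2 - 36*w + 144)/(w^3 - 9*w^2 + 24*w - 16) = (w^2 - 36)/(w^2 - 5*w + 4)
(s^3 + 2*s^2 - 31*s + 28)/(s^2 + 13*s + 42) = (s^2 - 5*s + 4)/(s + 6)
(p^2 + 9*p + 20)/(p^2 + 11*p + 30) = (p + 4)/(p + 6)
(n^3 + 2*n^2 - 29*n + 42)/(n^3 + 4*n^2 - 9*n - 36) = (n^2 + 5*n - 14)/(n^2 + 7*n + 12)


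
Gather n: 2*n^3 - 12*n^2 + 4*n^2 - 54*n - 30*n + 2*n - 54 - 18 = 2*n^3 - 8*n^2 - 82*n - 72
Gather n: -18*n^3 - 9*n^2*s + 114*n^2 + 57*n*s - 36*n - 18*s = -18*n^3 + n^2*(114 - 9*s) + n*(57*s - 36) - 18*s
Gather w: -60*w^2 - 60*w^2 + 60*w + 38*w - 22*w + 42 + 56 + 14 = -120*w^2 + 76*w + 112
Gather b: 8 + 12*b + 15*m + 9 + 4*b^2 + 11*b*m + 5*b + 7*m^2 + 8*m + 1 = 4*b^2 + b*(11*m + 17) + 7*m^2 + 23*m + 18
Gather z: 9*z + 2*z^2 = 2*z^2 + 9*z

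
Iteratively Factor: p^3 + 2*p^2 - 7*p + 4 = (p - 1)*(p^2 + 3*p - 4) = (p - 1)*(p + 4)*(p - 1)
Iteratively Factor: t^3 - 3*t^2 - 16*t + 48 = (t - 4)*(t^2 + t - 12) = (t - 4)*(t - 3)*(t + 4)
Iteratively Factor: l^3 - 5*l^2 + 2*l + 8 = (l - 4)*(l^2 - l - 2) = (l - 4)*(l - 2)*(l + 1)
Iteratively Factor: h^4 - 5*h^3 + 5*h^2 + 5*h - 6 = (h - 2)*(h^3 - 3*h^2 - h + 3) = (h - 2)*(h - 1)*(h^2 - 2*h - 3) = (h - 3)*(h - 2)*(h - 1)*(h + 1)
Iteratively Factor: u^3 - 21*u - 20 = (u + 1)*(u^2 - u - 20) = (u - 5)*(u + 1)*(u + 4)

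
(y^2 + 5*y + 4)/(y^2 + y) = (y + 4)/y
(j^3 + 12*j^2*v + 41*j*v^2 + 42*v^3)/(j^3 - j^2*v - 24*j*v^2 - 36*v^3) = (-j - 7*v)/(-j + 6*v)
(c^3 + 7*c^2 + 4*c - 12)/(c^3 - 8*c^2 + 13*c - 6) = (c^2 + 8*c + 12)/(c^2 - 7*c + 6)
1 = 1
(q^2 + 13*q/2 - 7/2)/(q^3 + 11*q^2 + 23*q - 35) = (q - 1/2)/(q^2 + 4*q - 5)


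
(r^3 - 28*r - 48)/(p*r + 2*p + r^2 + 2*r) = (r^2 - 2*r - 24)/(p + r)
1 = 1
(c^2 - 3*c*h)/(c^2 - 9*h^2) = c/(c + 3*h)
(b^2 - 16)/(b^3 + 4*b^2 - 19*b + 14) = (b^2 - 16)/(b^3 + 4*b^2 - 19*b + 14)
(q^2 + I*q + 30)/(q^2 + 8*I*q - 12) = (q - 5*I)/(q + 2*I)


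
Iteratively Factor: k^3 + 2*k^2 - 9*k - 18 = (k + 3)*(k^2 - k - 6) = (k - 3)*(k + 3)*(k + 2)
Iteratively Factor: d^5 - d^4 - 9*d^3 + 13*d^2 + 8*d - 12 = (d - 1)*(d^4 - 9*d^2 + 4*d + 12) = (d - 1)*(d + 3)*(d^3 - 3*d^2 + 4) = (d - 2)*(d - 1)*(d + 3)*(d^2 - d - 2) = (d - 2)^2*(d - 1)*(d + 3)*(d + 1)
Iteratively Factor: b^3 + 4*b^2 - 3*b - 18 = (b - 2)*(b^2 + 6*b + 9) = (b - 2)*(b + 3)*(b + 3)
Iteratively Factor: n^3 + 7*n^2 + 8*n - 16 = (n + 4)*(n^2 + 3*n - 4) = (n - 1)*(n + 4)*(n + 4)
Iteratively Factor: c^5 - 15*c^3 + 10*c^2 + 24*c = (c + 4)*(c^4 - 4*c^3 + c^2 + 6*c) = (c + 1)*(c + 4)*(c^3 - 5*c^2 + 6*c) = c*(c + 1)*(c + 4)*(c^2 - 5*c + 6) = c*(c - 2)*(c + 1)*(c + 4)*(c - 3)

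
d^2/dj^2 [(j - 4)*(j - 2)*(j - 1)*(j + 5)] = 12*j^2 - 12*j - 42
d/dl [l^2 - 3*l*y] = 2*l - 3*y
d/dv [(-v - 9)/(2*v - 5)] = 23/(2*v - 5)^2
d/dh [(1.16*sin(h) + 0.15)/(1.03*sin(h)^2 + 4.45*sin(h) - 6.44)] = (-0.309*sin(h) + 0.5974*cos(2*h) - 8.7353)*cos(h)/(1.03*sin(h)^2 + 4.45*sin(h) - 6.44)^2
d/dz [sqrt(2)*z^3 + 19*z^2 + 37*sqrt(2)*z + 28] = 3*sqrt(2)*z^2 + 38*z + 37*sqrt(2)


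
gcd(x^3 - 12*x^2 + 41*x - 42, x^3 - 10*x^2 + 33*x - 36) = x - 3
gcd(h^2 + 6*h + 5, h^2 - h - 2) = h + 1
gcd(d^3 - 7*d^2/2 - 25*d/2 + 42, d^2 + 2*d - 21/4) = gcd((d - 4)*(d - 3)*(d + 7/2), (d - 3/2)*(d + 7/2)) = d + 7/2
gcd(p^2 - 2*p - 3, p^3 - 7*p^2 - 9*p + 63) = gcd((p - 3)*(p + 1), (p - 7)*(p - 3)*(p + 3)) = p - 3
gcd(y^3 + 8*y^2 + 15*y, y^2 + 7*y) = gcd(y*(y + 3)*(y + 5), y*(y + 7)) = y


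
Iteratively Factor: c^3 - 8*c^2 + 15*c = (c)*(c^2 - 8*c + 15) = c*(c - 3)*(c - 5)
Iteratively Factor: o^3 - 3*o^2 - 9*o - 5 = (o + 1)*(o^2 - 4*o - 5) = (o - 5)*(o + 1)*(o + 1)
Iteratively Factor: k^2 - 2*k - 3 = (k + 1)*(k - 3)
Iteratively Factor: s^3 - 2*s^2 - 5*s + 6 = (s - 1)*(s^2 - s - 6) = (s - 3)*(s - 1)*(s + 2)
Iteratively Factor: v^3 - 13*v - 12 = (v + 3)*(v^2 - 3*v - 4) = (v - 4)*(v + 3)*(v + 1)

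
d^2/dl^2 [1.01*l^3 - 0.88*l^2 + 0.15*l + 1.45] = 6.06*l - 1.76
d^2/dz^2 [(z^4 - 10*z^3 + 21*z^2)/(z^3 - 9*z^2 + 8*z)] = 8*(z^3 + 6*z^2 - 78*z + 218)/(z^6 - 27*z^5 + 267*z^4 - 1161*z^3 + 2136*z^2 - 1728*z + 512)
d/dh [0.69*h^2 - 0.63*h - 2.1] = 1.38*h - 0.63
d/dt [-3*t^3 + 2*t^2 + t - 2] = -9*t^2 + 4*t + 1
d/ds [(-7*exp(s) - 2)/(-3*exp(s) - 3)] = 5/(12*cosh(s/2)^2)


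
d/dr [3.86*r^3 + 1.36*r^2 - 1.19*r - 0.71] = 11.58*r^2 + 2.72*r - 1.19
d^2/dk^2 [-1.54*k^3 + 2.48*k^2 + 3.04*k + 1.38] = 4.96 - 9.24*k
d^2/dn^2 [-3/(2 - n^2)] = 6*(3*n^2 + 2)/(n^2 - 2)^3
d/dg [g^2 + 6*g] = 2*g + 6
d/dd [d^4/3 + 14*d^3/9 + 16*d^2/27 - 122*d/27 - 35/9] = 4*d^3/3 + 14*d^2/3 + 32*d/27 - 122/27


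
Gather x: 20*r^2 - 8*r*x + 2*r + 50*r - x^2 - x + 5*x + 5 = 20*r^2 + 52*r - x^2 + x*(4 - 8*r) + 5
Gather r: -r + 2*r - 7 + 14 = r + 7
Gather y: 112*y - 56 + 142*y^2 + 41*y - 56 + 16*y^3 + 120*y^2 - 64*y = 16*y^3 + 262*y^2 + 89*y - 112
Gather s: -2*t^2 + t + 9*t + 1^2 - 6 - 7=-2*t^2 + 10*t - 12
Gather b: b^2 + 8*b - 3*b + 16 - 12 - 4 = b^2 + 5*b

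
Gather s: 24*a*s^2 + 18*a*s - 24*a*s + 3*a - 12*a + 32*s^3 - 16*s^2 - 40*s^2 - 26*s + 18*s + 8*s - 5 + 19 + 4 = -6*a*s - 9*a + 32*s^3 + s^2*(24*a - 56) + 18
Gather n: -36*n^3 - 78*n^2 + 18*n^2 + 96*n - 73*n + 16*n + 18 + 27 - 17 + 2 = -36*n^3 - 60*n^2 + 39*n + 30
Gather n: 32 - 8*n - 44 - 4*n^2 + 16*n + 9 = -4*n^2 + 8*n - 3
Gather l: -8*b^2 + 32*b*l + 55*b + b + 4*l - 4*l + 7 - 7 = -8*b^2 + 32*b*l + 56*b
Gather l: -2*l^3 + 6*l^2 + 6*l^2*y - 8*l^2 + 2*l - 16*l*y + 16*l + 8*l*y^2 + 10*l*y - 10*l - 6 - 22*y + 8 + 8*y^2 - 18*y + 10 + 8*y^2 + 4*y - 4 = -2*l^3 + l^2*(6*y - 2) + l*(8*y^2 - 6*y + 8) + 16*y^2 - 36*y + 8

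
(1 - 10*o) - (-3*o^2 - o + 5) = 3*o^2 - 9*o - 4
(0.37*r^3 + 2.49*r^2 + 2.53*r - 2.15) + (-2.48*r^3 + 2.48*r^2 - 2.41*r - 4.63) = -2.11*r^3 + 4.97*r^2 + 0.12*r - 6.78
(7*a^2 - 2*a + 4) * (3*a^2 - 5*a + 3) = 21*a^4 - 41*a^3 + 43*a^2 - 26*a + 12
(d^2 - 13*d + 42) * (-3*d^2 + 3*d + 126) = -3*d^4 + 42*d^3 - 39*d^2 - 1512*d + 5292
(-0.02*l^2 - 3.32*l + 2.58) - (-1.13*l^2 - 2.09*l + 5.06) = 1.11*l^2 - 1.23*l - 2.48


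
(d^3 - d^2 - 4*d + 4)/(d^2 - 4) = d - 1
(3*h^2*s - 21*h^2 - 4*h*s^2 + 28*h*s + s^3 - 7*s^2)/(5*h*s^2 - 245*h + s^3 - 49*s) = (3*h^2 - 4*h*s + s^2)/(5*h*s + 35*h + s^2 + 7*s)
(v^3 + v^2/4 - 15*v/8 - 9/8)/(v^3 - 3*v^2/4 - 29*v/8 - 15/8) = (2*v - 3)/(2*v - 5)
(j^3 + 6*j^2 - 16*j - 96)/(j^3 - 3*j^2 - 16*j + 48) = (j + 6)/(j - 3)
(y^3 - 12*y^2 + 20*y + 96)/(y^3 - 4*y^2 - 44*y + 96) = (y^2 - 4*y - 12)/(y^2 + 4*y - 12)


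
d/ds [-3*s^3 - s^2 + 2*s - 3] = -9*s^2 - 2*s + 2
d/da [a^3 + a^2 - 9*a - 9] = 3*a^2 + 2*a - 9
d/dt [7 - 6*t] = -6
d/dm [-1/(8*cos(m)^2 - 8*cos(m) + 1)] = 8*(sin(m) - sin(2*m))/(8*cos(m) - 4*cos(2*m) - 5)^2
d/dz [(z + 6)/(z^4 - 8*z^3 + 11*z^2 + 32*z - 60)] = (z^4 - 8*z^3 + 11*z^2 + 32*z - 2*(z + 6)*(2*z^3 - 12*z^2 + 11*z + 16) - 60)/(z^4 - 8*z^3 + 11*z^2 + 32*z - 60)^2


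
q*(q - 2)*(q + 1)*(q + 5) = q^4 + 4*q^3 - 7*q^2 - 10*q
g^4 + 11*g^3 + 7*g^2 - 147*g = g*(g - 3)*(g + 7)^2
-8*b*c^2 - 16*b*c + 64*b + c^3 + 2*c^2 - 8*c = (-8*b + c)*(c - 2)*(c + 4)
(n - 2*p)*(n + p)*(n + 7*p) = n^3 + 6*n^2*p - 9*n*p^2 - 14*p^3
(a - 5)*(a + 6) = a^2 + a - 30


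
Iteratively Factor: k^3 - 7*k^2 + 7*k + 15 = (k - 5)*(k^2 - 2*k - 3) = (k - 5)*(k - 3)*(k + 1)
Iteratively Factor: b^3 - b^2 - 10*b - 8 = (b - 4)*(b^2 + 3*b + 2) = (b - 4)*(b + 2)*(b + 1)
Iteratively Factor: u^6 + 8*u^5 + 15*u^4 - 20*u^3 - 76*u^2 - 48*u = (u + 2)*(u^5 + 6*u^4 + 3*u^3 - 26*u^2 - 24*u) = (u - 2)*(u + 2)*(u^4 + 8*u^3 + 19*u^2 + 12*u) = (u - 2)*(u + 2)*(u + 3)*(u^3 + 5*u^2 + 4*u) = (u - 2)*(u + 2)*(u + 3)*(u + 4)*(u^2 + u) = (u - 2)*(u + 1)*(u + 2)*(u + 3)*(u + 4)*(u)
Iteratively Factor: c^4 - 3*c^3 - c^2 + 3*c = (c + 1)*(c^3 - 4*c^2 + 3*c) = (c - 1)*(c + 1)*(c^2 - 3*c) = c*(c - 1)*(c + 1)*(c - 3)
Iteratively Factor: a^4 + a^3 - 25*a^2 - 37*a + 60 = (a + 4)*(a^3 - 3*a^2 - 13*a + 15) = (a + 3)*(a + 4)*(a^2 - 6*a + 5) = (a - 5)*(a + 3)*(a + 4)*(a - 1)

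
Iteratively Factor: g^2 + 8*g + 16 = (g + 4)*(g + 4)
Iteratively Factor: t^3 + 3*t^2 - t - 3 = (t - 1)*(t^2 + 4*t + 3) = (t - 1)*(t + 1)*(t + 3)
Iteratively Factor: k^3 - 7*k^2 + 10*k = (k - 5)*(k^2 - 2*k) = (k - 5)*(k - 2)*(k)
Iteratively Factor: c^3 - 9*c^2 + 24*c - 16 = (c - 4)*(c^2 - 5*c + 4) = (c - 4)^2*(c - 1)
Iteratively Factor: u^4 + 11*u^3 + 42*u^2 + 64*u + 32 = (u + 2)*(u^3 + 9*u^2 + 24*u + 16) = (u + 2)*(u + 4)*(u^2 + 5*u + 4) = (u + 2)*(u + 4)^2*(u + 1)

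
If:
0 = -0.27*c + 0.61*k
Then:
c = 2.25925925925926*k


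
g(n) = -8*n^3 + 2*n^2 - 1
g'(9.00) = -1908.00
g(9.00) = -5671.00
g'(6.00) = -840.00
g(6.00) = -1657.00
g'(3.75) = -322.50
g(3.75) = -394.75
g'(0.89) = -15.45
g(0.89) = -5.06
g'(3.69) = -312.03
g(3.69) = -375.72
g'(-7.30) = -1308.16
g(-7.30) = 3217.72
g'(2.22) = -109.40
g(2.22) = -78.67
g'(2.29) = -116.70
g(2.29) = -86.58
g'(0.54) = -4.84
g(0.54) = -1.68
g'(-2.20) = -124.96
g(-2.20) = 93.86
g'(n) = -24*n^2 + 4*n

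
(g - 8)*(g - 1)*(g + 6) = g^3 - 3*g^2 - 46*g + 48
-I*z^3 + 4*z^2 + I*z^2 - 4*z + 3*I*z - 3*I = (z - 1)*(z + 3*I)*(-I*z + 1)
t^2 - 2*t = t*(t - 2)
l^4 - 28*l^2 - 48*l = l*(l - 6)*(l + 2)*(l + 4)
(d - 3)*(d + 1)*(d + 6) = d^3 + 4*d^2 - 15*d - 18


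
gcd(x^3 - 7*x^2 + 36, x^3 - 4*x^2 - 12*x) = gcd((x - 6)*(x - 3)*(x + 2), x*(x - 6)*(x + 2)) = x^2 - 4*x - 12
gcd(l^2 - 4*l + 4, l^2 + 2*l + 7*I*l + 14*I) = 1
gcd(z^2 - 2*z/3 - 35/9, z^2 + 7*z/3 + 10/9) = z + 5/3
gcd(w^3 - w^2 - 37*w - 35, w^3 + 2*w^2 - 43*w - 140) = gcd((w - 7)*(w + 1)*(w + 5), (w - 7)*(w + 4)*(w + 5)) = w^2 - 2*w - 35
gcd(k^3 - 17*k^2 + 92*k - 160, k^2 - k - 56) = k - 8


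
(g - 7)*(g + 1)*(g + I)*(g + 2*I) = g^4 - 6*g^3 + 3*I*g^3 - 9*g^2 - 18*I*g^2 + 12*g - 21*I*g + 14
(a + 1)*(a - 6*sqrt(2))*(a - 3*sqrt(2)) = a^3 - 9*sqrt(2)*a^2 + a^2 - 9*sqrt(2)*a + 36*a + 36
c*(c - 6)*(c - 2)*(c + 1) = c^4 - 7*c^3 + 4*c^2 + 12*c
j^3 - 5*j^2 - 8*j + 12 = (j - 6)*(j - 1)*(j + 2)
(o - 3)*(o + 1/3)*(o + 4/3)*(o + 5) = o^4 + 11*o^3/3 - 101*o^2/9 - 217*o/9 - 20/3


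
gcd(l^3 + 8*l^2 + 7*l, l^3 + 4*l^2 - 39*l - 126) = l + 7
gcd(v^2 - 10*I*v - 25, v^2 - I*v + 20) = v - 5*I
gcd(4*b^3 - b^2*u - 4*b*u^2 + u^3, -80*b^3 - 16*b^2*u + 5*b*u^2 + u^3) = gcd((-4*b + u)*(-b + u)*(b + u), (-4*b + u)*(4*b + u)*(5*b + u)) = -4*b + u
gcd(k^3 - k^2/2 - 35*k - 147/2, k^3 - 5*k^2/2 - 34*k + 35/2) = k - 7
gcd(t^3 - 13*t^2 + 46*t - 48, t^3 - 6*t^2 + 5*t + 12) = t - 3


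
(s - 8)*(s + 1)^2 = s^3 - 6*s^2 - 15*s - 8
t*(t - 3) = t^2 - 3*t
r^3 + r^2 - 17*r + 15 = (r - 3)*(r - 1)*(r + 5)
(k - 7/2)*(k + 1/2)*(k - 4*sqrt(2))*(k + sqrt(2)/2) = k^4 - 7*sqrt(2)*k^3/2 - 3*k^3 - 23*k^2/4 + 21*sqrt(2)*k^2/2 + 49*sqrt(2)*k/8 + 12*k + 7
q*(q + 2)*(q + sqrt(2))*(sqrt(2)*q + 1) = sqrt(2)*q^4 + 2*sqrt(2)*q^3 + 3*q^3 + sqrt(2)*q^2 + 6*q^2 + 2*sqrt(2)*q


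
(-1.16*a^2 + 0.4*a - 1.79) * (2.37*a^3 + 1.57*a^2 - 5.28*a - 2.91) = -2.7492*a^5 - 0.8732*a^4 + 2.5105*a^3 - 1.5467*a^2 + 8.2872*a + 5.2089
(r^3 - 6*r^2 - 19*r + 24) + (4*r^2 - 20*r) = r^3 - 2*r^2 - 39*r + 24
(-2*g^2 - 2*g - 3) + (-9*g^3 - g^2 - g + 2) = -9*g^3 - 3*g^2 - 3*g - 1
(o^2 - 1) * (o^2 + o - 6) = o^4 + o^3 - 7*o^2 - o + 6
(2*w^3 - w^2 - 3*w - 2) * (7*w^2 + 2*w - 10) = 14*w^5 - 3*w^4 - 43*w^3 - 10*w^2 + 26*w + 20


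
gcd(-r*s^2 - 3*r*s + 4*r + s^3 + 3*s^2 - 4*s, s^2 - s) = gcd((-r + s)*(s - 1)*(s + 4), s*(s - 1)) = s - 1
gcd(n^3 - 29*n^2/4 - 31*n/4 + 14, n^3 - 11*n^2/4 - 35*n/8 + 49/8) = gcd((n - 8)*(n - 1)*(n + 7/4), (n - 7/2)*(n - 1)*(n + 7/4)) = n^2 + 3*n/4 - 7/4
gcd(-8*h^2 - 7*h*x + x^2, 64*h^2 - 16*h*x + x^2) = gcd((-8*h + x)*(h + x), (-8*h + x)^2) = -8*h + x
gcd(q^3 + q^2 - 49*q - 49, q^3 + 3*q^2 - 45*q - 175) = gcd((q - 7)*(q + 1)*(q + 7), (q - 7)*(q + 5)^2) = q - 7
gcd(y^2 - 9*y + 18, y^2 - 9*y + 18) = y^2 - 9*y + 18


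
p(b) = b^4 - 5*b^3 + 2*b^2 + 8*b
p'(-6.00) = -1420.00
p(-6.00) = 2400.00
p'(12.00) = 4808.00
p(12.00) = 12480.00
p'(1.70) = -8.90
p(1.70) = 3.17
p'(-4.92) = -851.16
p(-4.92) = 1190.48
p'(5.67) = 277.58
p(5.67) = 231.79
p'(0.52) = 6.59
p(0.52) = 4.07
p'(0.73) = 4.48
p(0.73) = 5.24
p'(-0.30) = 5.34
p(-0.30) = -2.08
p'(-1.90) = -81.19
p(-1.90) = 39.35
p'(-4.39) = -637.06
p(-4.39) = 797.86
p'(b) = 4*b^3 - 15*b^2 + 4*b + 8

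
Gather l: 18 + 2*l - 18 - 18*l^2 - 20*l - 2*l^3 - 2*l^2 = -2*l^3 - 20*l^2 - 18*l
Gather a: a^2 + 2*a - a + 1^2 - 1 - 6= a^2 + a - 6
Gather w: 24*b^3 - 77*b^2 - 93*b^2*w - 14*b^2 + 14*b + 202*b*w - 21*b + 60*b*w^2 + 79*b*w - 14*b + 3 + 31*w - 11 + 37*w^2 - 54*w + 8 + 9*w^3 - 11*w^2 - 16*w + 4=24*b^3 - 91*b^2 - 21*b + 9*w^3 + w^2*(60*b + 26) + w*(-93*b^2 + 281*b - 39) + 4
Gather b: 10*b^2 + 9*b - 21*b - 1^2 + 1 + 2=10*b^2 - 12*b + 2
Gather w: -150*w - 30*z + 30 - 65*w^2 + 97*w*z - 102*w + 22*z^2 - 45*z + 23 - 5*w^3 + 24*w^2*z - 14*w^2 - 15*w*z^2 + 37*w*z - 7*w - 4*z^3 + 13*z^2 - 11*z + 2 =-5*w^3 + w^2*(24*z - 79) + w*(-15*z^2 + 134*z - 259) - 4*z^3 + 35*z^2 - 86*z + 55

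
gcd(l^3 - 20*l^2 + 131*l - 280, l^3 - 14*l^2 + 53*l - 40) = l^2 - 13*l + 40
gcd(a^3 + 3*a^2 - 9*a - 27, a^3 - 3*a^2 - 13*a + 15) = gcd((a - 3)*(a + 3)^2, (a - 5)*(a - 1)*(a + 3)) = a + 3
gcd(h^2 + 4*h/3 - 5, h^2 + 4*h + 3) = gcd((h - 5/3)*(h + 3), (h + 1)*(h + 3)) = h + 3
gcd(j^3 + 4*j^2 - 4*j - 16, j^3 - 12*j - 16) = j + 2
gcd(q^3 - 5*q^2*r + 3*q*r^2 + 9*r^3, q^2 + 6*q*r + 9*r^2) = 1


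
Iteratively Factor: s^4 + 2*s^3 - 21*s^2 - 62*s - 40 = (s + 1)*(s^3 + s^2 - 22*s - 40) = (s + 1)*(s + 4)*(s^2 - 3*s - 10) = (s - 5)*(s + 1)*(s + 4)*(s + 2)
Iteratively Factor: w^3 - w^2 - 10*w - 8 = (w - 4)*(w^2 + 3*w + 2) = (w - 4)*(w + 2)*(w + 1)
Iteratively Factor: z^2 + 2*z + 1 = (z + 1)*(z + 1)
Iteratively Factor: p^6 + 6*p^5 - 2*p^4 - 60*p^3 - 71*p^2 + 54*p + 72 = (p - 3)*(p^5 + 9*p^4 + 25*p^3 + 15*p^2 - 26*p - 24) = (p - 3)*(p + 3)*(p^4 + 6*p^3 + 7*p^2 - 6*p - 8) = (p - 3)*(p + 1)*(p + 3)*(p^3 + 5*p^2 + 2*p - 8) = (p - 3)*(p + 1)*(p + 3)*(p + 4)*(p^2 + p - 2) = (p - 3)*(p - 1)*(p + 1)*(p + 3)*(p + 4)*(p + 2)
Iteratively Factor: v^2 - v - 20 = (v + 4)*(v - 5)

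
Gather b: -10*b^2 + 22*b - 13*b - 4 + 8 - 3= -10*b^2 + 9*b + 1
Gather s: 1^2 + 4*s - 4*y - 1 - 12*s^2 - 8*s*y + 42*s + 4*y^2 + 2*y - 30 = -12*s^2 + s*(46 - 8*y) + 4*y^2 - 2*y - 30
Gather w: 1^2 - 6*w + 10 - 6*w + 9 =20 - 12*w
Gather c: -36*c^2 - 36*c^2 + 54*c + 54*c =-72*c^2 + 108*c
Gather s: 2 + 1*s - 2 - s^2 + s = -s^2 + 2*s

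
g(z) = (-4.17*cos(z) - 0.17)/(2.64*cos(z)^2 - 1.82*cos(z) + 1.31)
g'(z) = (5.28*sin(z)*cos(z) - 1.82*sin(z))*(-4.17*cos(z) - 0.17)/(2.64*cos(z)^2 - 1.82*cos(z) + 1.31)^2 + 4.17*sin(z)/(2.64*cos(z)^2 - 1.82*cos(z) + 1.31)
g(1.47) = -0.51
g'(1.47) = 4.16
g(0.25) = -2.08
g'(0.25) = -0.33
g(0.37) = -2.13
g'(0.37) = -0.46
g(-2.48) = 0.71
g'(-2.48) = 0.01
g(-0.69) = -2.29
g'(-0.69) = 0.43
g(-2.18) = 0.69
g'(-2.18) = -0.21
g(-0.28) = -2.09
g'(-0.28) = 0.36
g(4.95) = -1.12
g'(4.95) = -4.55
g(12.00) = -2.23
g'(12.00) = 0.55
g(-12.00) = -2.23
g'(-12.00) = -0.55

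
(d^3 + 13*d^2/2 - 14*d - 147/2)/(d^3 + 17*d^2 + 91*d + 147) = (d - 7/2)/(d + 7)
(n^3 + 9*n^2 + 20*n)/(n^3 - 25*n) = (n + 4)/(n - 5)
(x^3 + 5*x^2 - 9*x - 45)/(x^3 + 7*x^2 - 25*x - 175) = (x^2 - 9)/(x^2 + 2*x - 35)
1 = 1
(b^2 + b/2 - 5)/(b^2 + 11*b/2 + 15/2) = (b - 2)/(b + 3)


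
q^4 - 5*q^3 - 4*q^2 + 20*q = q*(q - 5)*(q - 2)*(q + 2)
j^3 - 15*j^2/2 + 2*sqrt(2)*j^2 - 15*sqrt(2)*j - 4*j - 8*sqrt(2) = (j - 8)*(j + 1/2)*(j + 2*sqrt(2))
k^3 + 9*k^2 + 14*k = k*(k + 2)*(k + 7)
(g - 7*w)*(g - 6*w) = g^2 - 13*g*w + 42*w^2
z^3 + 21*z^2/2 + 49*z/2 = z*(z + 7/2)*(z + 7)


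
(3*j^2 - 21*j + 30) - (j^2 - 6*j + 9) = 2*j^2 - 15*j + 21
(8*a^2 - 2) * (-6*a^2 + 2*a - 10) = -48*a^4 + 16*a^3 - 68*a^2 - 4*a + 20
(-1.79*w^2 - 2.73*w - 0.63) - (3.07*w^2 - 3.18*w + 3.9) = -4.86*w^2 + 0.45*w - 4.53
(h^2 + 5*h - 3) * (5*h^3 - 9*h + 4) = 5*h^5 + 25*h^4 - 24*h^3 - 41*h^2 + 47*h - 12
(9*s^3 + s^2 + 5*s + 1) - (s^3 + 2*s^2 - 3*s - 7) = 8*s^3 - s^2 + 8*s + 8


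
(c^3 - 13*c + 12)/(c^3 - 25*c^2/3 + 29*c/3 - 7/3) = 3*(c^2 + c - 12)/(3*c^2 - 22*c + 7)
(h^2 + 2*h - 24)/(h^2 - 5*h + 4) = (h + 6)/(h - 1)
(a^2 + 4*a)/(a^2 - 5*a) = (a + 4)/(a - 5)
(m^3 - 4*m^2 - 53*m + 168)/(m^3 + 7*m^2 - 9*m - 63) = (m - 8)/(m + 3)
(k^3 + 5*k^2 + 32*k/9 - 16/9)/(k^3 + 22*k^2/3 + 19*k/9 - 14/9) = (3*k^2 + 16*k + 16)/(3*k^2 + 23*k + 14)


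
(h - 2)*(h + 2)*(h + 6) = h^3 + 6*h^2 - 4*h - 24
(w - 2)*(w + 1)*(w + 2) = w^3 + w^2 - 4*w - 4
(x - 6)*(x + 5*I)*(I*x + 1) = I*x^3 - 4*x^2 - 6*I*x^2 + 24*x + 5*I*x - 30*I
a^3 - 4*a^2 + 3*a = a*(a - 3)*(a - 1)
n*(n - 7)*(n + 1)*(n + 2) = n^4 - 4*n^3 - 19*n^2 - 14*n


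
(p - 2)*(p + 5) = p^2 + 3*p - 10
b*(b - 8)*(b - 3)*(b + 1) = b^4 - 10*b^3 + 13*b^2 + 24*b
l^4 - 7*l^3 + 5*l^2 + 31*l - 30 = (l - 5)*(l - 3)*(l - 1)*(l + 2)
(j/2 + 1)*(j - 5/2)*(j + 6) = j^3/2 + 11*j^2/4 - 4*j - 15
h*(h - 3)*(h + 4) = h^3 + h^2 - 12*h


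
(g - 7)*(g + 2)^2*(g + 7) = g^4 + 4*g^3 - 45*g^2 - 196*g - 196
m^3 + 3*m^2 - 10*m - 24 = (m - 3)*(m + 2)*(m + 4)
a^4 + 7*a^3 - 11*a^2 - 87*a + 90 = (a - 3)*(a - 1)*(a + 5)*(a + 6)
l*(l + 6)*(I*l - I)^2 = -l^4 - 4*l^3 + 11*l^2 - 6*l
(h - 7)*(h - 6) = h^2 - 13*h + 42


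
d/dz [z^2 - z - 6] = 2*z - 1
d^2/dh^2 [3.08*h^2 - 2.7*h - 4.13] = 6.16000000000000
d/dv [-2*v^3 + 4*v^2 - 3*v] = -6*v^2 + 8*v - 3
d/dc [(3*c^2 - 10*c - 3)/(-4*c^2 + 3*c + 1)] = (-31*c^2 - 18*c - 1)/(16*c^4 - 24*c^3 + c^2 + 6*c + 1)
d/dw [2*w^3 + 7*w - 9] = 6*w^2 + 7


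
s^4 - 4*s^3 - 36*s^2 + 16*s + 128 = (s - 8)*(s - 2)*(s + 2)*(s + 4)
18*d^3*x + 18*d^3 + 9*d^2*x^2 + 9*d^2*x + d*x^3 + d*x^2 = (3*d + x)*(6*d + x)*(d*x + d)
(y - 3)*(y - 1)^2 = y^3 - 5*y^2 + 7*y - 3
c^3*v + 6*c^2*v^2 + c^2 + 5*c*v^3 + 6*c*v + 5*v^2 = (c + v)*(c + 5*v)*(c*v + 1)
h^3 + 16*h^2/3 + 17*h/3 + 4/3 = (h + 1/3)*(h + 1)*(h + 4)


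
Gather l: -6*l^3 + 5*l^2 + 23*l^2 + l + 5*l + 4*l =-6*l^3 + 28*l^2 + 10*l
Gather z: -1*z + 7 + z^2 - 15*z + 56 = z^2 - 16*z + 63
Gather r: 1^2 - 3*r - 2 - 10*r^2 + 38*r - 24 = -10*r^2 + 35*r - 25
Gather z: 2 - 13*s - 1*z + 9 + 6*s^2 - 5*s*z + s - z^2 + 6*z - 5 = 6*s^2 - 12*s - z^2 + z*(5 - 5*s) + 6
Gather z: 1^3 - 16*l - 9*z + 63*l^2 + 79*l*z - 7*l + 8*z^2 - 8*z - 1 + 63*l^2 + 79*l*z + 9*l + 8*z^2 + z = 126*l^2 - 14*l + 16*z^2 + z*(158*l - 16)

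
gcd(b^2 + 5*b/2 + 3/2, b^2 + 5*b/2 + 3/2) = b^2 + 5*b/2 + 3/2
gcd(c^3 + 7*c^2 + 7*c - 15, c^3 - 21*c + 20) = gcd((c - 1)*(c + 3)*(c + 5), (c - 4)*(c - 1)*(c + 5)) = c^2 + 4*c - 5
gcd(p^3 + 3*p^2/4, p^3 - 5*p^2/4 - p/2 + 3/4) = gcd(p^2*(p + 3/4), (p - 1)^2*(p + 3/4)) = p + 3/4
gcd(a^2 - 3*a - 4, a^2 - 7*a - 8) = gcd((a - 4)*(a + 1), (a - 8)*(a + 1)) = a + 1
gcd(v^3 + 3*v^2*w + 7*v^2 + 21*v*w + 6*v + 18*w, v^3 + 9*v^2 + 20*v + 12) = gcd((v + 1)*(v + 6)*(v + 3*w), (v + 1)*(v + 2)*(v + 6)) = v^2 + 7*v + 6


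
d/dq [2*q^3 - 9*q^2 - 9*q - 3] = 6*q^2 - 18*q - 9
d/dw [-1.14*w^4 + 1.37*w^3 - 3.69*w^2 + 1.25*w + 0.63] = -4.56*w^3 + 4.11*w^2 - 7.38*w + 1.25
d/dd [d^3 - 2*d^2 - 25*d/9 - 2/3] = 3*d^2 - 4*d - 25/9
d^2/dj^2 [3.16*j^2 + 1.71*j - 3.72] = 6.32000000000000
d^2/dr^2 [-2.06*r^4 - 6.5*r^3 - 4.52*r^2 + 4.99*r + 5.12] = -24.72*r^2 - 39.0*r - 9.04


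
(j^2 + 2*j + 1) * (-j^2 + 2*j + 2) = -j^4 + 5*j^2 + 6*j + 2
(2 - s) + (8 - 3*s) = 10 - 4*s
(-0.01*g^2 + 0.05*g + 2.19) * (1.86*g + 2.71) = -0.0186*g^3 + 0.0659*g^2 + 4.2089*g + 5.9349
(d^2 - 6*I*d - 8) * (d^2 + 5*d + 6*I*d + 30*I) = d^4 + 5*d^3 + 28*d^2 + 140*d - 48*I*d - 240*I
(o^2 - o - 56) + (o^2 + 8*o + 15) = 2*o^2 + 7*o - 41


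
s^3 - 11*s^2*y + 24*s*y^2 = s*(s - 8*y)*(s - 3*y)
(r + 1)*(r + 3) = r^2 + 4*r + 3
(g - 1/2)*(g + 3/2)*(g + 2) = g^3 + 3*g^2 + 5*g/4 - 3/2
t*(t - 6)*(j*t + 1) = j*t^3 - 6*j*t^2 + t^2 - 6*t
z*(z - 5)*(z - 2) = z^3 - 7*z^2 + 10*z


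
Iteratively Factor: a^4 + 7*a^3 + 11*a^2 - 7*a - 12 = (a + 1)*(a^3 + 6*a^2 + 5*a - 12) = (a + 1)*(a + 4)*(a^2 + 2*a - 3) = (a + 1)*(a + 3)*(a + 4)*(a - 1)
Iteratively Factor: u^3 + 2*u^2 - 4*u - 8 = (u + 2)*(u^2 - 4) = (u + 2)^2*(u - 2)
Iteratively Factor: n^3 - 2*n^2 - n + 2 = (n - 1)*(n^2 - n - 2) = (n - 1)*(n + 1)*(n - 2)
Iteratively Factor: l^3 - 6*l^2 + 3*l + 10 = (l - 5)*(l^2 - l - 2) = (l - 5)*(l - 2)*(l + 1)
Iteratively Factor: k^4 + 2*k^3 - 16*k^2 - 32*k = (k + 4)*(k^3 - 2*k^2 - 8*k) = (k - 4)*(k + 4)*(k^2 + 2*k) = (k - 4)*(k + 2)*(k + 4)*(k)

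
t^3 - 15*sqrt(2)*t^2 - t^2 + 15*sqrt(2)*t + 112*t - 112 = (t - 1)*(t - 8*sqrt(2))*(t - 7*sqrt(2))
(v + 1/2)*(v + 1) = v^2 + 3*v/2 + 1/2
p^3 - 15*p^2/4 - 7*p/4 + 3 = (p - 4)*(p - 3/4)*(p + 1)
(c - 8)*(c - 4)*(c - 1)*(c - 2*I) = c^4 - 13*c^3 - 2*I*c^3 + 44*c^2 + 26*I*c^2 - 32*c - 88*I*c + 64*I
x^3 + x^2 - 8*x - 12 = (x - 3)*(x + 2)^2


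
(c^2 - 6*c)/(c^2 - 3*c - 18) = c/(c + 3)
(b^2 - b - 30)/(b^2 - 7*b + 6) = (b + 5)/(b - 1)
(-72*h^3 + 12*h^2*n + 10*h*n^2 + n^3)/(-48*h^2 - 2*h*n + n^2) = (12*h^2 - 4*h*n - n^2)/(8*h - n)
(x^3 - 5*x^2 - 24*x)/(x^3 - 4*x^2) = (x^2 - 5*x - 24)/(x*(x - 4))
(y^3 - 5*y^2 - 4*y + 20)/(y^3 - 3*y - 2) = (y^2 - 3*y - 10)/(y^2 + 2*y + 1)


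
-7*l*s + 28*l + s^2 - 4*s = (-7*l + s)*(s - 4)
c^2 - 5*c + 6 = (c - 3)*(c - 2)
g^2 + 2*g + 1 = (g + 1)^2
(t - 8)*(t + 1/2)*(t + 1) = t^3 - 13*t^2/2 - 23*t/2 - 4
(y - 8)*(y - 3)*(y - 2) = y^3 - 13*y^2 + 46*y - 48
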